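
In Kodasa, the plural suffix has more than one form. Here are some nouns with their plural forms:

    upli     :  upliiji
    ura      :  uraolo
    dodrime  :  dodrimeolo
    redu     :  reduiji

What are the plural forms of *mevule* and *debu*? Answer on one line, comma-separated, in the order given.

The pattern is height harmony: -iji when the last vowel of the stem is a high vowel (*upli*, *redu*); -olo when the last vowel of the stem is a non-high vowel (*ura*, *dodrime*).
*mevule* — last vowel /e/ (a non-high vowel) → -olo → *mevuleolo*.
The last vowel of *debu* is /u/, which is a high vowel, so the suffix is -iji, giving *debuiji*.

mevuleolo, debuiji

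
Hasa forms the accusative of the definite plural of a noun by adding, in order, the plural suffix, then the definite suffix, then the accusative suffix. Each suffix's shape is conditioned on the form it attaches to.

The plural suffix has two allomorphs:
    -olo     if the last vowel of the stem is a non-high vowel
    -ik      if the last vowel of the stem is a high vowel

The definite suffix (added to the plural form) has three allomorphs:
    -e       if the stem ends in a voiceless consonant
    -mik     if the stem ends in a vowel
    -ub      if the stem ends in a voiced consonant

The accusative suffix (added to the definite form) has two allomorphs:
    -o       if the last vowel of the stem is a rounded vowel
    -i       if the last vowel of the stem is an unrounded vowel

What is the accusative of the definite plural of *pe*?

*pe*: last vowel = /e/, a non-high vowel → -olo → *peolo*.
The final sound of the plural form *peolo* is /o/, which is a vowel, so the definite suffix is -mik, giving *peolomik*.
The last vowel of the definite form *peolomik* is /i/, which is an unrounded vowel, so the accusative suffix is -i, giving *peolomiki*.

peolomiki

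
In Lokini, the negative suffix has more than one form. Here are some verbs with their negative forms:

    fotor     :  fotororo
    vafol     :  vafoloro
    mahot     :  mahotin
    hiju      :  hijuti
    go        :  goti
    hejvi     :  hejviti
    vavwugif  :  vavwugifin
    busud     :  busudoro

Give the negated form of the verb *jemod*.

The alternation tracks the final sound of the stem — -in when the stem ends in a voiceless consonant (*mahot*, *vavwugif*); -oro when the stem ends in a voiced consonant (*fotor*, *vafol*, *busud*); -ti when the stem ends in a vowel (*hiju*, *go*, *hejvi*).
The final sound of *jemod* is /d/, which is a voiced consonant, so the suffix is -oro, giving *jemodoro*.

jemodoro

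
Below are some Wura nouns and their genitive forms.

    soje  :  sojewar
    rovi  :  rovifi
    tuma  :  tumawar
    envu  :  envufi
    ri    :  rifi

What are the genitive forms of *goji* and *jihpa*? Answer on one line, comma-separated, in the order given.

gojifi, jihpawar

The alternation tracks the last vowel of the stem — -fi when the last vowel of the stem is a high vowel (*rovi*, *envu*, *ri*); -war when the last vowel of the stem is a non-high vowel (*soje*, *tuma*).
Since the last vowel of *goji* is /i/ (a high vowel), it takes -fi, giving *gojifi*.
*jihpa*: last vowel = /a/, a non-high vowel → -war → *jihpawar*.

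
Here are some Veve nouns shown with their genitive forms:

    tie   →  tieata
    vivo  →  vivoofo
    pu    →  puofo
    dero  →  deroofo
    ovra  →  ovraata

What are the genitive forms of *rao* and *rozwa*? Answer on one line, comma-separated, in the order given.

raoofo, rozwaata

Looking at the last vowel of each stem: -ofo when the last vowel of the stem is a rounded vowel (*vivo*, *pu*, *dero*); -ata when the last vowel of the stem is an unrounded vowel (*tie*, *ovra*).
The last vowel of *rao* is /o/, which is a rounded vowel, so the suffix is -ofo, giving *raoofo*.
*rozwa* — last vowel /a/ (an unrounded vowel) → -ata → *rozwaata*.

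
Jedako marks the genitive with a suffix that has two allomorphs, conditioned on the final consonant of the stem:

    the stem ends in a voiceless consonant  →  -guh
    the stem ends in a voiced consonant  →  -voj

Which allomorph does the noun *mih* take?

The final consonant of *mih* is /h/, which is voiceless, so the suffix is -guh.

-guh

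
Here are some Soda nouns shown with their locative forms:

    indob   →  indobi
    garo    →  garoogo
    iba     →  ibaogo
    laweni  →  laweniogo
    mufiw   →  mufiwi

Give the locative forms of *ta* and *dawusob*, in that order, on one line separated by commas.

taogo, dawusobi

The suffix is conditioned by the final sound: -i when the stem ends in a consonant (*indob*, *mufiw*); -ogo when the stem ends in a vowel (*garo*, *iba*, *laweni*).
*ta* — final sound /a/ (a vowel) → -ogo → *taogo*.
*dawusob* — final sound /b/ (a consonant) → -i → *dawusobi*.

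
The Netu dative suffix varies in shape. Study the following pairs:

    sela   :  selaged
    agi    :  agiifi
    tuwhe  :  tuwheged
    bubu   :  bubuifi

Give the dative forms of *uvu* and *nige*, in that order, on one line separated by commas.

The alternation tracks the last vowel of the stem — -ifi when the last vowel of the stem is a high vowel (*agi*, *bubu*); -ged when the last vowel of the stem is a non-high vowel (*sela*, *tuwhe*).
*uvu* — last vowel /u/ (a high vowel) → -ifi → *uvuifi*.
The last vowel of *nige* is /e/, which is a non-high vowel, so the suffix is -ged, giving *nigeged*.

uvuifi, nigeged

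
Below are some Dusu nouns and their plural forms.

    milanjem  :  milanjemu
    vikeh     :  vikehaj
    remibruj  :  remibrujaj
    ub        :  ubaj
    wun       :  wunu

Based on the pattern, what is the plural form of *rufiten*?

The pattern is nasality of the final consonant: -u when the stem ends in a nasal (*milanjem*, *wun*); -aj when the stem ends in a non-nasal consonant (*vikeh*, *remibruj*, *ub*).
The final consonant of *rufiten* is /n/, which is a nasal, so the suffix is -u, giving *rufitenu*.

rufitenu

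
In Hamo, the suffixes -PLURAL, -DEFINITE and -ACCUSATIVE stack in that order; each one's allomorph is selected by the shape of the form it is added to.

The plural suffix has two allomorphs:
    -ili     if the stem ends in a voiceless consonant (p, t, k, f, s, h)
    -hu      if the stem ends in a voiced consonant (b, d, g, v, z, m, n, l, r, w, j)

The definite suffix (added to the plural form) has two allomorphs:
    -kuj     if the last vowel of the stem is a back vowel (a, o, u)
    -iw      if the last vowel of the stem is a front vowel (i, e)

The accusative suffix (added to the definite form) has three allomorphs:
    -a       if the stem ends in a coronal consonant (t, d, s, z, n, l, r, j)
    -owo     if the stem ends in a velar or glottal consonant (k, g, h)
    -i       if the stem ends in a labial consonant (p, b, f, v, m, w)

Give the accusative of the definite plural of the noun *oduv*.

oduvhukuja

The final consonant of *oduv* is /v/, which is voiced, so the plural suffix is -hu, giving *oduvhu*.
Since the last vowel of the plural form *oduvhu* is /u/ (a back vowel), it takes -kuj, giving *oduvhukuj*.
The definite form *oduvhukuj*: final consonant = /j/, coronal → -a → *oduvhukuja*.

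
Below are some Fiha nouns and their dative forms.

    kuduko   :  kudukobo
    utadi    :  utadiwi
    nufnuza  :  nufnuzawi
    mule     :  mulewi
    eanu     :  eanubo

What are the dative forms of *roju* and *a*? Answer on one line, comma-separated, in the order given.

rojubo, awi

The alternation tracks the last vowel of the stem — -bo when the last vowel of the stem is a rounded vowel (*kuduko*, *eanu*); -wi when the last vowel of the stem is an unrounded vowel (*utadi*, *nufnuza*, *mule*).
*roju*: last vowel = /u/, a rounded vowel → -bo → *rojubo*.
*a* — last vowel /a/ (an unrounded vowel) → -wi → *awi*.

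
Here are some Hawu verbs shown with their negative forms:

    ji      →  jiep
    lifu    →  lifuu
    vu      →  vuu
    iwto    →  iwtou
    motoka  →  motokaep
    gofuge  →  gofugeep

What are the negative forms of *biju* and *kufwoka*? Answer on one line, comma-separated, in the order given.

The alternation tracks the last vowel of the stem — -u when the last vowel of the stem is a rounded vowel (*lifu*, *vu*, *iwto*); -ep when the last vowel of the stem is an unrounded vowel (*ji*, *motoka*, *gofuge*).
*biju* — last vowel /u/ (a rounded vowel) → -u → *bijuu*.
*kufwoka*: last vowel = /a/, an unrounded vowel → -ep → *kufwokaep*.

bijuu, kufwokaep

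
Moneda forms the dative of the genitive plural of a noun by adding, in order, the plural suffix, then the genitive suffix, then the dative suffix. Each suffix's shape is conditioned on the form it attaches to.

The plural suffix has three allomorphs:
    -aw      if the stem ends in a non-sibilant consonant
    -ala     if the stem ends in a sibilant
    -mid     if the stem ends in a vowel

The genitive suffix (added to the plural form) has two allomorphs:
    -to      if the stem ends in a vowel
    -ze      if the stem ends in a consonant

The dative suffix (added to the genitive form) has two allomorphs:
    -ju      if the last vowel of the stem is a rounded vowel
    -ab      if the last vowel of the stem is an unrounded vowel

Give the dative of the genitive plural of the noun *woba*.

wobamidzeab

The final sound of *woba* is /a/, which is a vowel, so the plural suffix is -mid, giving *wobamid*.
The plural form *wobamid* — final sound /d/ (a consonant) → -ze → *wobamidze*.
The genitive form *wobamidze* — last vowel /e/ (an unrounded vowel) → -ab → *wobamidzeab*.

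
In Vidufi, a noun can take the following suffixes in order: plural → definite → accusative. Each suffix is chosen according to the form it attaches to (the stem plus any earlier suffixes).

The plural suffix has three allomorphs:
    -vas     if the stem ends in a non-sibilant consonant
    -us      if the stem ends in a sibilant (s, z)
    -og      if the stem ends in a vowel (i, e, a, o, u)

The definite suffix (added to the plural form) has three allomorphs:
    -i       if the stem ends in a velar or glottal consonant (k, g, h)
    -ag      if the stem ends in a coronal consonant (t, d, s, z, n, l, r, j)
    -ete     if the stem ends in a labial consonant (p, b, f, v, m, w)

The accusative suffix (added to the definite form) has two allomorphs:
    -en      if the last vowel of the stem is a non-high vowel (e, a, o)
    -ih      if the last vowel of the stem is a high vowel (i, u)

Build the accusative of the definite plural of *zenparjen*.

zenparjenvasagen

The final sound of *zenparjen* is /n/, which is a non-sibilant consonant, so the plural suffix is -vas, giving *zenparjenvas*.
The plural form *zenparjenvas* — final consonant /s/ (coronal) → -ag → *zenparjenvasag*.
The last vowel of the definite form *zenparjenvasag* is /a/, which is a non-high vowel, so the accusative suffix is -en, giving *zenparjenvasagen*.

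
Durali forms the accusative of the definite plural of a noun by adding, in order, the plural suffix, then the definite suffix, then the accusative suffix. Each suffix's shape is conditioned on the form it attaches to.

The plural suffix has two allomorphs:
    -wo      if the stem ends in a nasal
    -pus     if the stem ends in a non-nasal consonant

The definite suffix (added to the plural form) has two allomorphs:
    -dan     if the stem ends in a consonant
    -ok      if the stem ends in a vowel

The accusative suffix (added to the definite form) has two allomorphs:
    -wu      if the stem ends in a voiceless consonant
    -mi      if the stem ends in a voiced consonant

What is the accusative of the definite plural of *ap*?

appusdanmi

Since the final consonant of *ap* is /p/ (non-nasal), it takes -pus, giving *appus*.
The plural form *appus*: final sound = /s/, a consonant → -dan → *appusdan*.
The final consonant of the definite form *appusdan* is /n/, which is voiced, so the accusative suffix is -mi, giving *appusdanmi*.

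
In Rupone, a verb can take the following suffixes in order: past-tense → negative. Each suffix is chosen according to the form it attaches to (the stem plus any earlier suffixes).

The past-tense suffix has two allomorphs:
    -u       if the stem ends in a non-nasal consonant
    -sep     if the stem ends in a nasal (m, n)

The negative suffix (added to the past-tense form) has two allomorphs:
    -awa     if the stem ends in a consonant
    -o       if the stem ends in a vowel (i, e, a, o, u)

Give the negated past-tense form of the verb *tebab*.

tebabuo

Since the final consonant of *tebab* is /b/ (non-nasal), it takes -u, giving *tebabu*.
The past-tense form *tebabu* — final sound /u/ (a vowel) → -o → *tebabuo*.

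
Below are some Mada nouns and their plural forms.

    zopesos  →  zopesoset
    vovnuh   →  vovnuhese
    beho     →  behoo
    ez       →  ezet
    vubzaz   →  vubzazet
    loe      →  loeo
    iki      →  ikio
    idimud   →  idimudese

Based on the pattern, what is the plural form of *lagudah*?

lagudahese

Looking at the final sound of each stem: -et when the stem ends in a sibilant (*zopesos*, *ez*, *vubzaz*); -ese when the stem ends in a non-sibilant consonant (*vovnuh*, *idimud*); -o when the stem ends in a vowel (*beho*, *loe*, *iki*).
*lagudah* — final sound /h/ (a non-sibilant consonant) → -ese → *lagudahese*.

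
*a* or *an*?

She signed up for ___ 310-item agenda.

a

The indefinite article is chosen by the initial *sound* of the following word, not its spelling.
The number *310* is spoken "three hundred …", beginning with /θriː/ — a consonant sound.
So the article is *a*: She signed up for a 310-item agenda.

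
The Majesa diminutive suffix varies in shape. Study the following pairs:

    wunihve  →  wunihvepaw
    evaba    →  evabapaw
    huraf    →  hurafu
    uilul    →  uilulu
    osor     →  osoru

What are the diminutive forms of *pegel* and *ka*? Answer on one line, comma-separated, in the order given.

The pattern is consonant vs. vowel: -u when the stem ends in a consonant (*huraf*, *uilul*, *osor*); -paw when the stem ends in a vowel (*wunihve*, *evaba*).
Since the final sound of *pegel* is /l/ (a consonant), it takes -u, giving *pegelu*.
*ka* — final sound /a/ (a vowel) → -paw → *kapaw*.

pegelu, kapaw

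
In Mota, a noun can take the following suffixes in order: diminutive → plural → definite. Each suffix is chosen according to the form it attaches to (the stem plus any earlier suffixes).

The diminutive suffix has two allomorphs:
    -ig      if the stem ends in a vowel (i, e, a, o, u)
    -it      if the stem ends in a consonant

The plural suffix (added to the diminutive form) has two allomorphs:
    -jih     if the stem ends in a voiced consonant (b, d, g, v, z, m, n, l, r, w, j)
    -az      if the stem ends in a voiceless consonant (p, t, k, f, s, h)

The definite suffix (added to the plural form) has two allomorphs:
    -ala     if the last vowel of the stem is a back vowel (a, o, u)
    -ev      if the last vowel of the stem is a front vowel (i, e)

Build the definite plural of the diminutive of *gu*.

guigjihev

*gu*: final sound = /u/, a vowel → -ig → *guig*.
The diminutive form *guig* — final consonant /g/ (voiced) → -jih → *guigjih*.
The plural form *guigjih*: last vowel = /i/, a front vowel → -ev → *guigjihev*.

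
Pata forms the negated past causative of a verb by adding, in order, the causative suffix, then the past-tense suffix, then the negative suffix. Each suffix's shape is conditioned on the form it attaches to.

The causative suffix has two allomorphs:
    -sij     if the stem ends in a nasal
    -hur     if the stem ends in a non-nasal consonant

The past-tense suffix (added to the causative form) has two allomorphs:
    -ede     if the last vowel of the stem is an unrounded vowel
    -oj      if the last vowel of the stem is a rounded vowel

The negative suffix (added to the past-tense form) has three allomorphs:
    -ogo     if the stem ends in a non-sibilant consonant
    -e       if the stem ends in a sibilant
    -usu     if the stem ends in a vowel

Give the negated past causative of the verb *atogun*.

atogunsijedeusu

The final consonant of *atogun* is /n/, which is a nasal, so the causative suffix is -sij, giving *atogunsij*.
The causative form *atogunsij* — last vowel /i/ (an unrounded vowel) → -ede → *atogunsijede*.
The final sound of the past-tense form *atogunsijede* is /e/, which is a vowel, so the negative suffix is -usu, giving *atogunsijedeusu*.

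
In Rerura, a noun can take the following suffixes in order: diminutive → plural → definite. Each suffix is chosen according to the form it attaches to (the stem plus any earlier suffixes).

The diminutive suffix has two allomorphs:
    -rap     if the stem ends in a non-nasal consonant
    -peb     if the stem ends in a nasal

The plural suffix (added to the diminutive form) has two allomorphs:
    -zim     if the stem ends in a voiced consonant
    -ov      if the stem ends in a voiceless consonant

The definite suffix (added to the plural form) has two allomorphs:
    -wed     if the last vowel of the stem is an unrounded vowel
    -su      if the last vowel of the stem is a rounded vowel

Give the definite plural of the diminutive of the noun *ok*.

*ok* — final consonant /k/ (non-nasal) → -rap → *okrap*.
The diminutive form *okrap*: final consonant = /p/, voiceless → -ov → *okrapov*.
The last vowel of the plural form *okrapov* is /o/, which is a rounded vowel, so the definite suffix is -su, giving *okrapovsu*.

okrapovsu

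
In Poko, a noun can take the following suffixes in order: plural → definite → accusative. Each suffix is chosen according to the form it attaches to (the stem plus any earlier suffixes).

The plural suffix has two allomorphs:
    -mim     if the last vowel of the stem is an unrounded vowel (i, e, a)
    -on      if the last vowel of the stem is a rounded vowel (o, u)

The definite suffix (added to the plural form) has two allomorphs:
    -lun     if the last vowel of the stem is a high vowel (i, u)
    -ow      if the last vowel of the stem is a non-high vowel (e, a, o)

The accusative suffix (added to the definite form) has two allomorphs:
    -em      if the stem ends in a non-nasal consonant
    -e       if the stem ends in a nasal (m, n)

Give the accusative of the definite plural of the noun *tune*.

*tune* — last vowel /e/ (an unrounded vowel) → -mim → *tunemim*.
The plural form *tunemim* — last vowel /i/ (a high vowel) → -lun → *tunemimlun*.
Since the final consonant of the definite form *tunemimlun* is /n/ (a nasal), it takes -e, giving *tunemimlune*.

tunemimlune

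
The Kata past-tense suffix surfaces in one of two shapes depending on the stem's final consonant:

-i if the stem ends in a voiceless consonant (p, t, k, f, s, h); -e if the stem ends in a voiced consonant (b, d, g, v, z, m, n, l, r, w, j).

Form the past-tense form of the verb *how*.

howe

*how*: final consonant = /w/, voiced → -e → *howe*.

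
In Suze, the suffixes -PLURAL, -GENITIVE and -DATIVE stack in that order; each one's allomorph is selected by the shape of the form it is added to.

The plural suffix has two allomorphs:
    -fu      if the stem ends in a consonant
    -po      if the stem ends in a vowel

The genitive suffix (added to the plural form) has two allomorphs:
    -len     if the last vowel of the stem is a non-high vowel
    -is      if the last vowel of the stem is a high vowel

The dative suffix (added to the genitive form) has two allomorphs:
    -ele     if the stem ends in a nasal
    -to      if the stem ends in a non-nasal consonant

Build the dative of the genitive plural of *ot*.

The final sound of *ot* is /t/, which is a consonant, so the plural suffix is -fu, giving *otfu*.
The last vowel of the plural form *otfu* is /u/, which is a high vowel, so the genitive suffix is -is, giving *otfuis*.
Since the final consonant of the genitive form *otfuis* is /s/ (non-nasal), it takes -to, giving *otfuisto*.

otfuisto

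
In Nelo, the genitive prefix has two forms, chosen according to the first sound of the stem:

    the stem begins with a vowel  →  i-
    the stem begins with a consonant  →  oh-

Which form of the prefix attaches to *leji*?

*leji*: first sound = /l/, a consonant → oh-.

oh-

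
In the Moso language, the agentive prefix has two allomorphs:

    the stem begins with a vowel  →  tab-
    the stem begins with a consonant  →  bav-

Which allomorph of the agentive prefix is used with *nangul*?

*nangul*: first sound = /n/, a consonant → bav-.

bav-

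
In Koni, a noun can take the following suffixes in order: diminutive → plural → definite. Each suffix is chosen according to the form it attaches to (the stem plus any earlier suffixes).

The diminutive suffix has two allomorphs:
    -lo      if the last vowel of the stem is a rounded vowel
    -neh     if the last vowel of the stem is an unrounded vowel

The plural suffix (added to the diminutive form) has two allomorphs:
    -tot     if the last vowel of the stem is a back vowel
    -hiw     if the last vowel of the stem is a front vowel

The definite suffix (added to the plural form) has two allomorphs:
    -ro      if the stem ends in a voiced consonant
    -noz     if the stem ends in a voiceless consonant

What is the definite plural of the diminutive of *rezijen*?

rezijennehhiwro

*rezijen*: last vowel = /e/, an unrounded vowel → -neh → *rezijenneh*.
Since the last vowel of the diminutive form *rezijenneh* is /e/ (a front vowel), it takes -hiw, giving *rezijennehhiw*.
Since the final consonant of the plural form *rezijennehhiw* is /w/ (voiced), it takes -ro, giving *rezijennehhiwro*.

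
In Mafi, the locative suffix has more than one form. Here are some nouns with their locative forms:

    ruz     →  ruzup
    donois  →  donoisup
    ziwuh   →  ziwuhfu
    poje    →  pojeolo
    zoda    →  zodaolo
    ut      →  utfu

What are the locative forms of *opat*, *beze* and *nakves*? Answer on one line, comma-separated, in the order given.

Looking at the final sound of each stem: -up when the stem ends in a sibilant (*ruz*, *donois*); -fu when the stem ends in a non-sibilant consonant (*ziwuh*, *ut*); -olo when the stem ends in a vowel (*poje*, *zoda*).
*opat*: final sound = /t/, a non-sibilant consonant → -fu → *opatfu*.
*beze*: final sound = /e/, a vowel → -olo → *bezeolo*.
*nakves* — final sound /s/ (a sibilant) → -up → *nakvesup*.

opatfu, bezeolo, nakvesup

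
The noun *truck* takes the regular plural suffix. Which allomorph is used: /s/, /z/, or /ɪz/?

/s/

The stem *truck* ends in a voiceless non-sibilant consonant.
The plural suffix surfaces as /ɪz/ after sibilants, /s/ after other voiceless consonants, and /z/ after other voiced sounds.
So the plural -s on *truck* is pronounced /s/.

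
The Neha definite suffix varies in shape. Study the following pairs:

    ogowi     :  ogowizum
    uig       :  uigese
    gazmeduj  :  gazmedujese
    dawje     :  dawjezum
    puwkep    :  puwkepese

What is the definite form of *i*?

izum

The suffix is conditioned by the final sound: -ese when the stem ends in a consonant (*uig*, *gazmeduj*, *puwkep*); -zum when the stem ends in a vowel (*ogowi*, *dawje*).
*i* — final sound /i/ (a vowel) → -zum → *izum*.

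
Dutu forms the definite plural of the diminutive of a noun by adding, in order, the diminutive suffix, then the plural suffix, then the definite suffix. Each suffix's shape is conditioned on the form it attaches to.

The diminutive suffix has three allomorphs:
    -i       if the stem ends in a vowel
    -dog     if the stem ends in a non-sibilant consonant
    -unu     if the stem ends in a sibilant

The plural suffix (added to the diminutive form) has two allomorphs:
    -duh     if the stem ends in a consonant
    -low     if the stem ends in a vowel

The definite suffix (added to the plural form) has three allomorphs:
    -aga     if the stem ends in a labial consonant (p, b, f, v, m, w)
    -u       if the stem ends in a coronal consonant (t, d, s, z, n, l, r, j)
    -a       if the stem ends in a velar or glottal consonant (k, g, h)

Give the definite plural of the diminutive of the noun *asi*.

The final sound of *asi* is /i/, which is a vowel, so the diminutive suffix is -i, giving *asii*.
Since the final sound of the diminutive form *asii* is /i/ (a vowel), it takes -low, giving *asiilow*.
The final consonant of the plural form *asiilow* is /w/, which is labial, so the definite suffix is -aga, giving *asiilowaga*.

asiilowaga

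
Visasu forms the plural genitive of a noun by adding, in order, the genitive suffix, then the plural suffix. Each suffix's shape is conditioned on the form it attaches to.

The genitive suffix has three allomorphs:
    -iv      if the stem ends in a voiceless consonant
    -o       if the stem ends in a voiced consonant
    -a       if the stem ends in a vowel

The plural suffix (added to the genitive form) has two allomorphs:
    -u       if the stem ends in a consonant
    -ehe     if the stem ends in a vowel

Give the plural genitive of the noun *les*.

Since the final sound of *les* is /s/ (a voiceless consonant), it takes -iv, giving *lesiv*.
The genitive form *lesiv* — final sound /v/ (a consonant) → -u → *lesivu*.

lesivu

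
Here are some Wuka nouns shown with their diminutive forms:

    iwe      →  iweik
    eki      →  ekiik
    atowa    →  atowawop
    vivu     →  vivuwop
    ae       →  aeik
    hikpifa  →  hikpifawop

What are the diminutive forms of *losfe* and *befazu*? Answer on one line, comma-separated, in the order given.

Looking at the last vowel of each stem: -ik when the last vowel of the stem is a front vowel (*iwe*, *eki*, *ae*); -wop when the last vowel of the stem is a back vowel (*atowa*, *vivu*, *hikpifa*).
The last vowel of *losfe* is /e/, which is a front vowel, so the suffix is -ik, giving *losfeik*.
*befazu*: last vowel = /u/, a back vowel → -wop → *befazuwop*.

losfeik, befazuwop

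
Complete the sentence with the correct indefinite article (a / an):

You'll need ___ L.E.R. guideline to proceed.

The indefinite article is chosen by the initial *sound* of the following word, not its spelling.
The initialism *L.E.R.* is read letter by letter; the first letter, L, is pronounced /ɛl/, which begins with a vowel sound.
So the article is *an*: You'll need an L.E.R. guideline to proceed.

an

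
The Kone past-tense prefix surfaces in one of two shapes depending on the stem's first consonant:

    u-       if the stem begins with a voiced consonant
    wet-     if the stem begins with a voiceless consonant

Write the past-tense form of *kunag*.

*kunag*: first consonant = /k/, voiceless → wet- → *wetkunag*.

wetkunag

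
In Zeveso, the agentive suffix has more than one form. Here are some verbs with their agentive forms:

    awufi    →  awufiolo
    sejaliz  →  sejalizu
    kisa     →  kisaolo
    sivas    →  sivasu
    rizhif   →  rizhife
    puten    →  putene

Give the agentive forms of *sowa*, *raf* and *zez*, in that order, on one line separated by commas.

sowaolo, rafe, zezu

The alternation tracks the final sound of the stem — -u when the stem ends in a sibilant (*sejaliz*, *sivas*); -e when the stem ends in a non-sibilant consonant (*rizhif*, *puten*); -olo when the stem ends in a vowel (*awufi*, *kisa*).
*sowa*: final sound = /a/, a vowel → -olo → *sowaolo*.
*raf*: final sound = /f/, a non-sibilant consonant → -e → *rafe*.
The final sound of *zez* is /z/, which is a sibilant, so the suffix is -u, giving *zezu*.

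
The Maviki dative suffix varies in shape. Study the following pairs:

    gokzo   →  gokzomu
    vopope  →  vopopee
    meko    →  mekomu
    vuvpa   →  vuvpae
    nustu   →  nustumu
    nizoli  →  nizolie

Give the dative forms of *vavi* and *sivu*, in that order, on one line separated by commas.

Looking at the last vowel of each stem: -mu when the last vowel of the stem is a rounded vowel (*gokzo*, *meko*, *nustu*); -e when the last vowel of the stem is an unrounded vowel (*vopope*, *vuvpa*, *nizoli*).
*vavi*: last vowel = /i/, an unrounded vowel → -e → *vavie*.
*sivu* — last vowel /u/ (a rounded vowel) → -mu → *sivumu*.

vavie, sivumu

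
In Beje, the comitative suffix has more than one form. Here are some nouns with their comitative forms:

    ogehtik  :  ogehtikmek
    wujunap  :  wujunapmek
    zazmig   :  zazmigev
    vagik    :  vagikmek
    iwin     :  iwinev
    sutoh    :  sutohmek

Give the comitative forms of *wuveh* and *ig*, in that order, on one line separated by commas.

The suffix is conditioned by the final consonant: -mek when the stem ends in a voiceless consonant (*ogehtik*, *wujunap*, *vagik*, *sutoh*); -ev when the stem ends in a voiced consonant (*zazmig*, *iwin*).
The final consonant of *wuveh* is /h/, which is voiceless, so the suffix is -mek, giving *wuvehmek*.
The final consonant of *ig* is /g/, which is voiced, so the suffix is -ev, giving *igev*.

wuvehmek, igev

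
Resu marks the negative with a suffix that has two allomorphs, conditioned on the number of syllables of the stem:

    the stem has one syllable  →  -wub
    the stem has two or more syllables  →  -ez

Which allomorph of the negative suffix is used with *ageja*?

*ageja* has 3 syllables, so the suffix is -ez.

-ez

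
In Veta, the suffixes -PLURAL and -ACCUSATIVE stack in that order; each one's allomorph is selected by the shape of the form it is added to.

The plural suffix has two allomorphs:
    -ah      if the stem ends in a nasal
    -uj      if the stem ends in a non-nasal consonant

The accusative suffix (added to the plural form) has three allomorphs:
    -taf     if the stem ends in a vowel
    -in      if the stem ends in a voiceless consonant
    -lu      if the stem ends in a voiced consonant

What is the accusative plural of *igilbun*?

igilbunahin

*igilbun*: final consonant = /n/, a nasal → -ah → *igilbunah*.
Since the final sound of the plural form *igilbunah* is /h/ (a voiceless consonant), it takes -in, giving *igilbunahin*.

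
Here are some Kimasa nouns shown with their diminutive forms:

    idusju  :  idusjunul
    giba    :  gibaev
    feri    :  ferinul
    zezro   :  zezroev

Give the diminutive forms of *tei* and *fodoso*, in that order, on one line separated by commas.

teinul, fodosoev

Looking at the last vowel of each stem: -nul when the last vowel of the stem is a high vowel (*idusju*, *feri*); -ev when the last vowel of the stem is a non-high vowel (*giba*, *zezro*).
Since the last vowel of *tei* is /i/ (a high vowel), it takes -nul, giving *teinul*.
Since the last vowel of *fodoso* is /o/ (a non-high vowel), it takes -ev, giving *fodosoev*.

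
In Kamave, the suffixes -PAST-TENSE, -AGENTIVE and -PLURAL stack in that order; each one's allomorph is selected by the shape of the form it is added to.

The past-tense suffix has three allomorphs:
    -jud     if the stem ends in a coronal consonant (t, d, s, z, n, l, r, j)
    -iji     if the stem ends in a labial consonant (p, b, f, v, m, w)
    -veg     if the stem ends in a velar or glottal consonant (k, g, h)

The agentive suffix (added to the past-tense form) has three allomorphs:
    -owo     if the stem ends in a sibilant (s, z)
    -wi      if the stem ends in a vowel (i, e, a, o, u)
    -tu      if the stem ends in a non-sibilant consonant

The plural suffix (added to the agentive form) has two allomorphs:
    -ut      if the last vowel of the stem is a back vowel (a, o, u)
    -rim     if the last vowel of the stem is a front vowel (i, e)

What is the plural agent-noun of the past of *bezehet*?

bezehetjudtuut

Since the final consonant of *bezehet* is /t/ (coronal), it takes -jud, giving *bezehetjud*.
The past-tense form *bezehetjud*: final sound = /d/, a non-sibilant consonant → -tu → *bezehetjudtu*.
The last vowel of the agentive form *bezehetjudtu* is /u/, which is a back vowel, so the plural suffix is -ut, giving *bezehetjudtuut*.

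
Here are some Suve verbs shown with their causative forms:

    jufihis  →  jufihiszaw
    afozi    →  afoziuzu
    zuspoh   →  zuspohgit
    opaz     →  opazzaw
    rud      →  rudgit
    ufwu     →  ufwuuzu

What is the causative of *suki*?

sukiuzu

Looking at the final sound of each stem: -zaw when the stem ends in a sibilant (*jufihis*, *opaz*); -git when the stem ends in a non-sibilant consonant (*zuspoh*, *rud*); -uzu when the stem ends in a vowel (*afozi*, *ufwu*).
*suki* — final sound /i/ (a vowel) → -uzu → *sukiuzu*.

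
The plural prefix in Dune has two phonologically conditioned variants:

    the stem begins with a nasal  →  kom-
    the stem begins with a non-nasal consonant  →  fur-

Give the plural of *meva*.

*meva* — first consonant /m/ (a nasal) → kom- → *kommeva*.

kommeva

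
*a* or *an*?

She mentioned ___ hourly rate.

The indefinite article is chosen by the initial *sound* of the following word, not its spelling.
*hourly* begins with the sound /aʊ/ (silent h) — a vowel sound.
So the article is *an*: She mentioned an hourly rate.

an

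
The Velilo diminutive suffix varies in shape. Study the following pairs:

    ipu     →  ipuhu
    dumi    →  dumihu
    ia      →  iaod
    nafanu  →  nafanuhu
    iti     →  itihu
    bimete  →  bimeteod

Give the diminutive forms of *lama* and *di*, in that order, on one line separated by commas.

lamaod, dihu

The alternation tracks the last vowel of the stem — -hu when the last vowel of the stem is a high vowel (*ipu*, *dumi*, *nafanu*, *iti*); -od when the last vowel of the stem is a non-high vowel (*ia*, *bimete*).
*lama* — last vowel /a/ (a non-high vowel) → -od → *lamaod*.
*di*: last vowel = /i/, a high vowel → -hu → *dihu*.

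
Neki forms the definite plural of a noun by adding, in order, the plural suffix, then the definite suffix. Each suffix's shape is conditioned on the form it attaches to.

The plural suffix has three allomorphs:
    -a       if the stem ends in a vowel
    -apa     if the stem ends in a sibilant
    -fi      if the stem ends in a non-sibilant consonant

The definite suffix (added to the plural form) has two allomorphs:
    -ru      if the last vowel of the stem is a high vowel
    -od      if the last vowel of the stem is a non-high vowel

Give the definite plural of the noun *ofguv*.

ofguvfiru

*ofguv* — final sound /v/ (a non-sibilant consonant) → -fi → *ofguvfi*.
The last vowel of the plural form *ofguvfi* is /i/, which is a high vowel, so the definite suffix is -ru, giving *ofguvfiru*.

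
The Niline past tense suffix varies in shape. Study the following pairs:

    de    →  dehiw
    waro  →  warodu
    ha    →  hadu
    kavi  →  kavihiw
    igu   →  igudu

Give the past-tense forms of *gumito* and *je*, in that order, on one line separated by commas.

The alternation tracks the last vowel of the stem — -hiw when the last vowel of the stem is a front vowel (*de*, *kavi*); -du when the last vowel of the stem is a back vowel (*waro*, *ha*, *igu*).
Since the last vowel of *gumito* is /o/ (a back vowel), it takes -du, giving *gumitodu*.
*je*: last vowel = /e/, a front vowel → -hiw → *jehiw*.

gumitodu, jehiw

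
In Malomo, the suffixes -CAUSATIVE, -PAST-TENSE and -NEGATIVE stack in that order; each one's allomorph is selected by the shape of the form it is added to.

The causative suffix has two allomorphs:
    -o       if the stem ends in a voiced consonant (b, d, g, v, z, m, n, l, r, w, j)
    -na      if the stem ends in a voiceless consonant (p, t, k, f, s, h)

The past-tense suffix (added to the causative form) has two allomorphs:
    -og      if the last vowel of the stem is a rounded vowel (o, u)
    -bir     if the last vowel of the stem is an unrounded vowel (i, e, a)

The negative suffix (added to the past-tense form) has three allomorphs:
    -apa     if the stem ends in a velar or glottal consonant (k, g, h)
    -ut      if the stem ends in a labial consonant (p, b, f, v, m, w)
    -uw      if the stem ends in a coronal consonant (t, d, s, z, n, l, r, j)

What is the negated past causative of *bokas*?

*bokas*: final consonant = /s/, voiceless → -na → *bokasna*.
The causative form *bokasna* — last vowel /a/ (an unrounded vowel) → -bir → *bokasnabir*.
The past-tense form *bokasnabir* — final consonant /r/ (coronal) → -uw → *bokasnabiruw*.

bokasnabiruw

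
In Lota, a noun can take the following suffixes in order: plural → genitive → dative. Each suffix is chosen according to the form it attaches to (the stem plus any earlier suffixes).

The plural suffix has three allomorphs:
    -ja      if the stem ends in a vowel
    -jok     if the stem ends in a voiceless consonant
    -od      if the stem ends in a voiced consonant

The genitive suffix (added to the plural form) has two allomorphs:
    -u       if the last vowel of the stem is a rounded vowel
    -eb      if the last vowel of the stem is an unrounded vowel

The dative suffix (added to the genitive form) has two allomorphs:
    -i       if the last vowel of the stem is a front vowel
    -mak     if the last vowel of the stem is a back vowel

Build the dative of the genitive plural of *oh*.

ohjokumak

*oh*: final sound = /h/, a voiceless consonant → -jok → *ohjok*.
The plural form *ohjok* — last vowel /o/ (a rounded vowel) → -u → *ohjoku*.
Since the last vowel of the genitive form *ohjoku* is /u/ (a back vowel), it takes -mak, giving *ohjokumak*.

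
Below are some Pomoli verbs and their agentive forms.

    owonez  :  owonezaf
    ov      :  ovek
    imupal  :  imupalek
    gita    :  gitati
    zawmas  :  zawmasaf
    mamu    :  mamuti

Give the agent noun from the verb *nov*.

novek

Looking at the final sound of each stem: -af when the stem ends in a sibilant (*owonez*, *zawmas*); -ek when the stem ends in a non-sibilant consonant (*ov*, *imupal*); -ti when the stem ends in a vowel (*gita*, *mamu*).
Since the final sound of *nov* is /v/ (a non-sibilant consonant), it takes -ek, giving *novek*.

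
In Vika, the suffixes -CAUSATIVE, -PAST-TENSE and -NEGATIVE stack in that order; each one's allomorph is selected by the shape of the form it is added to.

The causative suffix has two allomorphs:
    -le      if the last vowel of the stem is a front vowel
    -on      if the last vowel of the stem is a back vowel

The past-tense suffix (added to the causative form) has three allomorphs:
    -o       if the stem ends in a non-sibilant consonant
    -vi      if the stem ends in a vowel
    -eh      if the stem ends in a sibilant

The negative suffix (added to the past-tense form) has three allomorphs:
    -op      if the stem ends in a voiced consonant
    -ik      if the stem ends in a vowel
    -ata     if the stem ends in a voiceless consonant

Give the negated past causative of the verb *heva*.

hevaonoik

Since the last vowel of *heva* is /a/ (a back vowel), it takes -on, giving *hevaon*.
Since the final sound of the causative form *hevaon* is /n/ (a non-sibilant consonant), it takes -o, giving *hevaono*.
The final sound of the past-tense form *hevaono* is /o/, which is a vowel, so the negative suffix is -ik, giving *hevaonoik*.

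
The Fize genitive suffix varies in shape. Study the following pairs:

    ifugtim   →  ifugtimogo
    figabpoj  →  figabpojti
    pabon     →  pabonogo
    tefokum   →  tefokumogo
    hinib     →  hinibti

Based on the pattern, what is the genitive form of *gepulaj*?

gepulajti

The alternation tracks the final consonant of the stem — -ogo when the stem ends in a nasal (*ifugtim*, *pabon*, *tefokum*); -ti when the stem ends in a non-nasal consonant (*figabpoj*, *hinib*).
*gepulaj* — final consonant /j/ (non-nasal) → -ti → *gepulajti*.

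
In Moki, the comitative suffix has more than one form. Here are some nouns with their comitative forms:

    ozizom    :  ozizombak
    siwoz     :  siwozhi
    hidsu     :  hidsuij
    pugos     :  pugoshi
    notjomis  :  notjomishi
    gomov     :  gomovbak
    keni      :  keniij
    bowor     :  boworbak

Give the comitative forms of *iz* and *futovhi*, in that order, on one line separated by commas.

izhi, futovhiij

The alternation tracks the final sound of the stem — -hi when the stem ends in a sibilant (*siwoz*, *pugos*, *notjomis*); -bak when the stem ends in a non-sibilant consonant (*ozizom*, *gomov*, *bowor*); -ij when the stem ends in a vowel (*hidsu*, *keni*).
*iz* — final sound /z/ (a sibilant) → -hi → *izhi*.
The final sound of *futovhi* is /i/, which is a vowel, so the suffix is -ij, giving *futovhiij*.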